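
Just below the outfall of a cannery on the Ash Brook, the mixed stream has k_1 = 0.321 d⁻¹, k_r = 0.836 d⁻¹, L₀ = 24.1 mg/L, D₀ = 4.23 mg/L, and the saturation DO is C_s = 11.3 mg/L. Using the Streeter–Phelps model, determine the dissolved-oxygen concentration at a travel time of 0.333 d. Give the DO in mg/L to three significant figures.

DO ≈ 5.97 mg/L

k_1 L₀/(k_r−k_1) = 0.321×24.1/(0.836−0.321) = 7.736/0.5150 = 15.02 mg/L.
e^(−k_1 t) = e^(−0.321×0.3330) = 0.8986; e^(−k_r t) = e^(−0.836×0.3330) = 0.7570.
D = 15.02 × (0.8986 − 0.7570) + 4.23 × 0.7570 = 2.127 + 3.202 = 5.329 mg/L.
DO = C_s − D = 11.3 − 5.329 = 5.971 mg/L.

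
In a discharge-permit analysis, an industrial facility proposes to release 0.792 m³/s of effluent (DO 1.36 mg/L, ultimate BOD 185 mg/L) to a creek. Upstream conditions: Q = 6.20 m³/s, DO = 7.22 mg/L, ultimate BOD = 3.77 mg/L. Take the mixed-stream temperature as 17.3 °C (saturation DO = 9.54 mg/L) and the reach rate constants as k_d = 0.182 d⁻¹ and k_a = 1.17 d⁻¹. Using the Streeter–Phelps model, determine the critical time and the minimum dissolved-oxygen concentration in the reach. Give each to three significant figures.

Mixed DO = (6.20×7.22 + 0.792×1.36)/(6.20+0.792) = 45.84/6.992 = 6.556 mg/L.
Mixed L₀ = (6.20×3.77 + 0.792×185)/(6.992) = 169.9/6.992 = 24.30 mg/L.
Initial deficit D₀ = C_s − DO₀ = 9.54 − 6.556 = 2.984 mg/L.
t_c = (1/0.9880) ln[(1.17/0.182)(1 − 2.984×0.9880/(0.182×24.30))] = 1.012 × ln(2.143) = 0.7716 d.
D_c = (0.182/1.17) × 24.30 × e^(−0.182×0.7716) = 0.1556 × 24.30 × 0.8690 = 3.285 mg/L.
Minimum DO = 9.54 − 3.285 = 6.255 mg/L.

t_c ≈ 0.772 d; minimum DO ≈ 6.26 mg/L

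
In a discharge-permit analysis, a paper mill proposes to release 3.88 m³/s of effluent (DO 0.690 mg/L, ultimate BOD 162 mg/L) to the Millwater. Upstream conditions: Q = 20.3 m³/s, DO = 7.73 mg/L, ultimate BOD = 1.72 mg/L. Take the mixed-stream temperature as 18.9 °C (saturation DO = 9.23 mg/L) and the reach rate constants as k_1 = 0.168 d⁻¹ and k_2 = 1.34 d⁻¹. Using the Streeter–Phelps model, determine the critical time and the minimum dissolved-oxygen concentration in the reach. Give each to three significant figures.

Mixed DO = (20.3×7.73 + 3.88×0.690)/(20.3+3.88) = 159.6/24.18 = 6.600 mg/L.
Mixed L₀ = (20.3×1.72 + 3.88×162)/(24.18) = 663.5/24.18 = 27.44 mg/L.
Initial deficit D₀ = C_s − DO₀ = 9.23 − 6.600 = 2.630 mg/L.
t_c = (1/1.172) ln[(1.34/0.168)(1 − 2.630×1.172/(0.168×27.44))] = 0.8532 × ln(2.644) = 0.8294 d.
D_c = (0.168/1.34) × 27.44 × e^(−0.168×0.8294) = 0.1254 × 27.44 × 0.8699 = 2.993 mg/L.
Minimum DO = 9.23 − 2.993 = 6.237 mg/L.

t_c ≈ 0.829 d; minimum DO ≈ 6.24 mg/L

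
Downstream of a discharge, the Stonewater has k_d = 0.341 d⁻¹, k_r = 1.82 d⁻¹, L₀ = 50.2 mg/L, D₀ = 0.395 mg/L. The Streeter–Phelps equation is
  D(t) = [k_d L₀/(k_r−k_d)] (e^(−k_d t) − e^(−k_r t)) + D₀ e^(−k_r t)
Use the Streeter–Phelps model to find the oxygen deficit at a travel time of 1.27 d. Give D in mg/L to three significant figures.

D ≈ 6.40 mg/L

k_d L₀/(k_r−k_d) = 0.341×50.2/(1.82−0.341) = 17.12/1.479 = 11.57 mg/L.
e^(−k_d t) = e^(−0.341×1.270) = 0.6485; e^(−k_r t) = e^(−1.82×1.270) = 0.09912.
D = 11.57 × (0.6485 − 0.09912) + 0.395 × 0.09912 = 6.359 + 0.03915 = 6.398 mg/L.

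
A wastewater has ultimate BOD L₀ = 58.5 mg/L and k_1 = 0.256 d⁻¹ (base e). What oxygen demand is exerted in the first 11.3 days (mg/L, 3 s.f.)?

y_t = L₀(1 − e^(−k_1 t)) = 58.5 × (1 − e^(−0.256×11.3))
= 58.5 × (1 − 0.05542) = 58.5 × 0.9446 = 55.26 mg/L.

y ≈ 55.3 mg/L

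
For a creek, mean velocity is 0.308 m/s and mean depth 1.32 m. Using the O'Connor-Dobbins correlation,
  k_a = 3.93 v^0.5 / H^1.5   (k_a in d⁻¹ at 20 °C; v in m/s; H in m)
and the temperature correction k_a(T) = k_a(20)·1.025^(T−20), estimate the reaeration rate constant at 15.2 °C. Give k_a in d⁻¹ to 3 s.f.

k_a ≈ 1.28 d⁻¹

k_a(20) = 3.93 × 0.308^0.5 / 1.32^1.5 = 3.93 × 0.5550 / 1.517 = 1.438 d⁻¹.
k_a(15.2) = 1.438 × 1.025^(15.2−20) = 1.438 × 0.8882 = 1.277 d⁻¹.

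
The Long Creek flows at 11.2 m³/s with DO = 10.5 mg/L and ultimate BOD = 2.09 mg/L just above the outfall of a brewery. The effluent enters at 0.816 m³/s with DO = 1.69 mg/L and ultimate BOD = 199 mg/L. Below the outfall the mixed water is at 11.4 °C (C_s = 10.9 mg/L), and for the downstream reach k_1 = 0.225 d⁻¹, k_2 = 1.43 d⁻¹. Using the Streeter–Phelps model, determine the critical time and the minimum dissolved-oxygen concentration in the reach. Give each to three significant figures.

Mixed DO = (11.2×10.5 + 0.816×1.69)/(11.2+0.816) = 119.0/12.02 = 9.902 mg/L.
Mixed L₀ = (11.2×2.09 + 0.816×199)/(12.02) = 185.8/12.02 = 15.46 mg/L.
Initial deficit D₀ = C_s − DO₀ = 10.9 − 9.902 = 0.9983 mg/L.
t_c = (1/1.205) ln[(1.43/0.225)(1 − 0.9983×1.205/(0.225×15.46))] = 0.8299 × ln(4.158) = 1.183 d.
D_c = (0.225/1.43) × 15.46 × e^(−0.225×1.183) = 0.1573 × 15.46 × 0.7664 = 1.864 mg/L.
Minimum DO = 10.9 − 1.864 = 9.036 mg/L.

t_c ≈ 1.18 d; minimum DO ≈ 9.04 mg/L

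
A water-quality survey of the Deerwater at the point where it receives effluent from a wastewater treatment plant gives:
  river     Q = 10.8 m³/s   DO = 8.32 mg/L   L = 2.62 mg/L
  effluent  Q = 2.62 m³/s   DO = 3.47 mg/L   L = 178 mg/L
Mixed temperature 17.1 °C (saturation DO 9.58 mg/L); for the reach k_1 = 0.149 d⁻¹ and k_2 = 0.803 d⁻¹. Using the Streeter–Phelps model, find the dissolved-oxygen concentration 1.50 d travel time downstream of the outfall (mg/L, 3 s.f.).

DO ≈ 4.72 mg/L

Mixed DO = (10.8×8.32 + 2.62×3.47)/(10.8+2.62) = 98.95/13.42 = 7.373 mg/L.
Mixed L₀ = (10.8×2.62 + 2.62×178)/(13.42) = 494.7/13.42 = 36.86 mg/L.
Initial deficit D₀ = C_s − DO₀ = 9.58 − 7.373 = 2.207 mg/L.
D(1.50) = [0.149×36.86/(0.803−0.149)](e^(−0.149×1.50) − e^(−0.803×1.50)) + 2.207 e^(−0.803×1.50)
= 8.398 × (0.7997 − 0.2998) + 2.207 × 0.2998 = 4.859 mg/L.
DO = 9.58 − 4.859 = 4.721 mg/L.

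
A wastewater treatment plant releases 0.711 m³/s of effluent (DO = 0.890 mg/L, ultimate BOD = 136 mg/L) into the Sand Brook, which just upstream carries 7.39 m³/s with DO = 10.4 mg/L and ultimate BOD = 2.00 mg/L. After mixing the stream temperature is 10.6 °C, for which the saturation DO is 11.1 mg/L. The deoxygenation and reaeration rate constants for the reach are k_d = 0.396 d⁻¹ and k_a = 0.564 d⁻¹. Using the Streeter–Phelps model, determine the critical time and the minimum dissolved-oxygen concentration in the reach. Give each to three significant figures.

t_c ≈ 1.82 d; minimum DO ≈ 6.39 mg/L

Mixed DO = (7.39×10.4 + 0.711×0.890)/(7.39+0.711) = 77.49/8.101 = 9.565 mg/L.
Mixed L₀ = (7.39×2.00 + 0.711×136)/(8.101) = 111.5/8.101 = 13.76 mg/L.
Initial deficit D₀ = C_s − DO₀ = 11.1 − 9.565 = 1.535 mg/L.
t_c = (1/0.1680) ln[(0.564/0.396)(1 − 1.535×0.1680/(0.396×13.76))] = 5.952 × ln(1.357) = 1.816 d.
D_c = (0.396/0.564) × 13.76 × e^(−0.396×1.816) = 0.7021 × 13.76 × 0.4871 = 4.706 mg/L.
Minimum DO = 11.1 − 4.706 = 6.394 mg/L.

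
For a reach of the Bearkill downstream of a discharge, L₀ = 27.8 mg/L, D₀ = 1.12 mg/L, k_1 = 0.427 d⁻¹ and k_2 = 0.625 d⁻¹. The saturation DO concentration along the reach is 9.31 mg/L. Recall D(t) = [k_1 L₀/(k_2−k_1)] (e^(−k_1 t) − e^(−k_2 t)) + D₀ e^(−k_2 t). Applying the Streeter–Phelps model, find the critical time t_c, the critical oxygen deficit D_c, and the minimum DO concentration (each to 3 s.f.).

t_c ≈ 1.83 d; D_c ≈ 8.70 mg/L; min DO ≈ 0.611 mg/L

t_c = [1/(k_2−k_1)] ln[(k_2/k_1)(1 − D₀(k_2−k_1)/(k_1 L₀))]
= [1/(0.625−0.427)] ln[(0.625/0.427)(1 − 1.12×0.1980/(0.427×27.8))]
= (1/0.1980) ln[1.464 × 0.9813] = 5.051 × ln(1.436) = 5.051 × 0.3621 = 1.829 d.
D_c = (k_1/k_2) L₀ e^(−k_1 t_c) = (0.427/0.625) × 27.8 × e^(−0.427×1.829) = 0.6832 × 27.8 × 0.4580 = 8.699 mg/L.
Minimum DO = C_s − D_c = 9.31 − 8.699 = 0.6115 mg/L.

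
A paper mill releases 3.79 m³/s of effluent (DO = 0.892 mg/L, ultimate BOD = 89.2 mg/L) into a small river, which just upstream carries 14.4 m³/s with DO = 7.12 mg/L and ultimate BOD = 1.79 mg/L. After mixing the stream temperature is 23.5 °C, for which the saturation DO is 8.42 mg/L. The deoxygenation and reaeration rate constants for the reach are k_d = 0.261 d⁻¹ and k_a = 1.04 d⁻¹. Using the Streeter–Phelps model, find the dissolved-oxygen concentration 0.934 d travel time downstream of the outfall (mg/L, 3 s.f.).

Mixed DO = (14.4×7.12 + 3.79×0.892)/(14.4+3.79) = 105.9/18.19 = 5.822 mg/L.
Mixed L₀ = (14.4×1.79 + 3.79×89.2)/(18.19) = 363.8/18.19 = 20.00 mg/L.
Initial deficit D₀ = C_s − DO₀ = 8.42 − 5.822 = 2.598 mg/L.
D(0.934) = [0.261×20.00/(1.04−0.261)](e^(−0.261×0.934) − e^(−1.04×0.934)) + 2.598 e^(−1.04×0.934)
= 6.702 × (0.7837 − 0.3786) + 2.598 × 0.3786 = 3.698 mg/L.
DO = 8.42 − 3.698 = 4.722 mg/L.

DO ≈ 4.72 mg/L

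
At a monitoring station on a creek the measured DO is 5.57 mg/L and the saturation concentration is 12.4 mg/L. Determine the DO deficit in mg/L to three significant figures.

D = C_s − C = 12.4 − 5.57 = 6.83 mg/L.

D ≈ 6.83 mg/L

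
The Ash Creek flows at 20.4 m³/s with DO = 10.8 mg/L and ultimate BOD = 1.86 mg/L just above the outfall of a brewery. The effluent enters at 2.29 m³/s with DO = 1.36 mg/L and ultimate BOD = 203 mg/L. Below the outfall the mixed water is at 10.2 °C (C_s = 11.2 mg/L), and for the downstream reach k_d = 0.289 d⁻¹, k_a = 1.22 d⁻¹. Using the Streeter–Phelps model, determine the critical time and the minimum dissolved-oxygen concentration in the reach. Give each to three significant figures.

t_c ≈ 1.31 d; minimum DO ≈ 7.61 mg/L

Mixed DO = (20.4×10.8 + 2.29×1.36)/(20.4+2.29) = 223.4/22.69 = 9.847 mg/L.
Mixed L₀ = (20.4×1.86 + 2.29×203)/(22.69) = 502.8/22.69 = 22.16 mg/L.
Initial deficit D₀ = C_s − DO₀ = 11.2 − 9.847 = 1.353 mg/L.
t_c = (1/0.9310) ln[(1.22/0.289)(1 − 1.353×0.9310/(0.289×22.16))] = 1.074 × ln(3.391) = 1.312 d.
D_c = (0.289/1.22) × 22.16 × e^(−0.289×1.312) = 0.2369 × 22.16 × 0.6845 = 3.593 mg/L.
Minimum DO = 11.2 − 3.593 = 7.607 mg/L.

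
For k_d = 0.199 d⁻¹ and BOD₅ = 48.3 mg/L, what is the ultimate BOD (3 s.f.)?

L₀ ≈ 76.6 mg/L

BOD₅ = L₀(1 − e^(−5k_d)) ⇒ L₀ = BOD₅ / (1 − e^(−5×0.199))
= 48.3 / (1 − 0.3697) = 48.3 / 0.6303 = 76.63 mg/L.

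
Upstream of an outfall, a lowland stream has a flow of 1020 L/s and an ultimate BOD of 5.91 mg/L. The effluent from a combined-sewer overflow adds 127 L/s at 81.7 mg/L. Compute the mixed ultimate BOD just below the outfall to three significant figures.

Flow-weighted mixing: C = (Q_r C_r + Q_w C_w)/(Q_r + Q_w)
= (1020×5.91 + 127×81.7)/(1020 + 127) = 16400/1147 = 14.30 mg/L.

14.3 mg/L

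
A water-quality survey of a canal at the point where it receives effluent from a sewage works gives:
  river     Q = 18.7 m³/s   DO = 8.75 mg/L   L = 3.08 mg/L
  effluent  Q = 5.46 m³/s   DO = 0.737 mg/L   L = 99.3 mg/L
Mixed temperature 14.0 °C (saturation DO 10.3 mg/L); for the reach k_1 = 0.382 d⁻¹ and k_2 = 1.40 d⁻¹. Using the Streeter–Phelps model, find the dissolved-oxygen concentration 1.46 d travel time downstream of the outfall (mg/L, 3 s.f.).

Mixed DO = (18.7×8.75 + 5.46×0.737)/(18.7+5.46) = 167.6/24.16 = 6.939 mg/L.
Mixed L₀ = (18.7×3.08 + 5.46×99.3)/(24.16) = 599.8/24.16 = 24.83 mg/L.
Initial deficit D₀ = C_s − DO₀ = 10.3 − 6.939 = 3.361 mg/L.
D(1.46) = [0.382×24.83/(1.40−0.382)](e^(−0.382×1.46) − e^(−1.40×1.46)) + 3.361 e^(−1.40×1.46)
= 9.316 × (0.5725 − 0.1295) + 3.361 × 0.1295 = 4.562 mg/L.
DO = 10.3 − 4.562 = 5.738 mg/L.

DO ≈ 5.74 mg/L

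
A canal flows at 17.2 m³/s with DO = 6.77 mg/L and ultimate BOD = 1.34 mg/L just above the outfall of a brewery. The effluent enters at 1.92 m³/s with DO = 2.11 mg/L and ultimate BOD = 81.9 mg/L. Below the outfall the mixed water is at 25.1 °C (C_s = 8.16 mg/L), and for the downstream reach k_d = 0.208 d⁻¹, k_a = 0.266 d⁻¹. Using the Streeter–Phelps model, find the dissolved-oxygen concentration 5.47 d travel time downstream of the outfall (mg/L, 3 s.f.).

Mixed DO = (17.2×6.77 + 1.92×2.11)/(17.2+1.92) = 120.5/19.12 = 6.302 mg/L.
Mixed L₀ = (17.2×1.34 + 1.92×81.9)/(19.12) = 180.3/19.12 = 9.430 mg/L.
Initial deficit D₀ = C_s − DO₀ = 8.16 − 6.302 = 1.858 mg/L.
D(5.47) = [0.208×9.430/(0.266−0.208)](e^(−0.208×5.47) − e^(−0.266×5.47)) + 1.858 e^(−0.266×5.47)
= 33.82 × (0.3205 − 0.2334) + 1.858 × 0.2334 = 3.380 mg/L.
DO = 8.16 − 3.380 = 4.780 mg/L.

DO ≈ 4.78 mg/L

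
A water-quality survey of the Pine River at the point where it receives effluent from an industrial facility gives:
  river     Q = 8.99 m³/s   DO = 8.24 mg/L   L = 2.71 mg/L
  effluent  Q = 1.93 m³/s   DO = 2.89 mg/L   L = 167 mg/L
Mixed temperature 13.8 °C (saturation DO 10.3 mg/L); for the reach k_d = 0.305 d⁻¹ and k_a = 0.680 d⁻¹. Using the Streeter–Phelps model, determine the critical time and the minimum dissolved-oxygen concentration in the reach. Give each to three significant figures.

t_c ≈ 1.81 d; minimum DO ≈ 2.10 mg/L

Mixed DO = (8.99×8.24 + 1.93×2.89)/(8.99+1.93) = 79.66/10.92 = 7.294 mg/L.
Mixed L₀ = (8.99×2.71 + 1.93×167)/(10.92) = 346.7/10.92 = 31.75 mg/L.
Initial deficit D₀ = C_s − DO₀ = 10.3 − 7.294 = 3.006 mg/L.
t_c = (1/0.3750) ln[(0.680/0.305)(1 − 3.006×0.3750/(0.305×31.75))] = 2.667 × ln(1.970) = 1.808 d.
D_c = (0.305/0.680) × 31.75 × e^(−0.305×1.808) = 0.4485 × 31.75 × 0.5761 = 8.203 mg/L.
Minimum DO = 10.3 − 8.203 = 2.097 mg/L.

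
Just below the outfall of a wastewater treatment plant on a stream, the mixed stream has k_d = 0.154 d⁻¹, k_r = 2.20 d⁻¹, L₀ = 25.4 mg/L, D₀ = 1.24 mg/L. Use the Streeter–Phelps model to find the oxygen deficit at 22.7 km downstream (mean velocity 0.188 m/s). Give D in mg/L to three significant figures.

D ≈ 1.51 mg/L

Travel time t = x/v = 22.7 km / (0.188 m/s) = 22700 m / 0.188 m/s = 120700 s = 1.398 d.
k_d L₀/(k_r−k_d) = 0.154×25.4/(2.20−0.154) = 3.912/2.046 = 1.912 mg/L.
e^(−k_d t) = e^(−0.154×1.398) = 0.8064; e^(−k_r t) = e^(−2.20×1.398) = 0.04621.
D = 1.912 × (0.8064 − 0.04621) + 1.24 × 0.04621 = 1.453 + 0.05730 = 1.511 mg/L.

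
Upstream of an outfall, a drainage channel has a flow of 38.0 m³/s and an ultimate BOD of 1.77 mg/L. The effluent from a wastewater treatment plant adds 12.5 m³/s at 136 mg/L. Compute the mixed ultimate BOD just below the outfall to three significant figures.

Flow-weighted mixing: C = (Q_r C_r + Q_w C_w)/(Q_r + Q_w)
= (38.0×1.77 + 12.5×136)/(38.0 + 12.5) = 1767/50.50 = 35.00 mg/L.

35.0 mg/L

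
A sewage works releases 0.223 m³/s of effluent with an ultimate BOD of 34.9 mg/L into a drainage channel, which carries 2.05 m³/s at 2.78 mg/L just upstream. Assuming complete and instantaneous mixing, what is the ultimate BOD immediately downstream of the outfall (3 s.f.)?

5.93 mg/L

Flow-weighted mixing: C = (Q_r C_r + Q_w C_w)/(Q_r + Q_w)
= (2.05×2.78 + 0.223×34.9)/(2.05 + 0.223) = 13.48/2.273 = 5.931 mg/L.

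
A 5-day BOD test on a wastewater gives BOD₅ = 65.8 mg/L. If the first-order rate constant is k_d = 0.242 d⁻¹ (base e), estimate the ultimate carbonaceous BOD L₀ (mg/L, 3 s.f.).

BOD₅ = L₀(1 − e^(−5k_d)) ⇒ L₀ = BOD₅ / (1 − e^(−5×0.242))
= 65.8 / (1 − 0.2982) = 65.8 / 0.7018 = 93.76 mg/L.

L₀ ≈ 93.8 mg/L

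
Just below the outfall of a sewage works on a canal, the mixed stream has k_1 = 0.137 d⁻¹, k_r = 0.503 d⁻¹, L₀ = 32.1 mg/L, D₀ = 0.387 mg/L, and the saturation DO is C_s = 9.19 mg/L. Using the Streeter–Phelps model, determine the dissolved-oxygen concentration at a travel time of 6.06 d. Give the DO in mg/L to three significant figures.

k_1 L₀/(k_r−k_1) = 0.137×32.1/(0.503−0.137) = 4.398/0.3660 = 12.02 mg/L.
e^(−k_1 t) = e^(−0.137×6.060) = 0.4360; e^(−k_r t) = e^(−0.503×6.060) = 0.04745.
D = 12.02 × (0.4360 − 0.04745) + 0.387 × 0.04745 = 4.668 + 0.01836 = 4.687 mg/L.
DO = C_s − D = 9.19 − 4.687 = 4.503 mg/L.

DO ≈ 4.50 mg/L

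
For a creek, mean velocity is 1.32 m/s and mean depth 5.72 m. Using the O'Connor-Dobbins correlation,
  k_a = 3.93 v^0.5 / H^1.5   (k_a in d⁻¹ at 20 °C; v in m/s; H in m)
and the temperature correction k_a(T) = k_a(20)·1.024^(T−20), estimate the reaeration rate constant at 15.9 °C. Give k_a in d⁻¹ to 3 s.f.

k_a ≈ 0.299 d⁻¹

k_a(20) = 3.93 × 1.32^0.5 / 5.72^1.5 = 3.93 × 1.149 / 13.68 = 0.3301 d⁻¹.
k_a(15.9) = 0.3301 × 1.024^(15.9−20) = 0.3301 × 0.9073 = 0.2995 d⁻¹.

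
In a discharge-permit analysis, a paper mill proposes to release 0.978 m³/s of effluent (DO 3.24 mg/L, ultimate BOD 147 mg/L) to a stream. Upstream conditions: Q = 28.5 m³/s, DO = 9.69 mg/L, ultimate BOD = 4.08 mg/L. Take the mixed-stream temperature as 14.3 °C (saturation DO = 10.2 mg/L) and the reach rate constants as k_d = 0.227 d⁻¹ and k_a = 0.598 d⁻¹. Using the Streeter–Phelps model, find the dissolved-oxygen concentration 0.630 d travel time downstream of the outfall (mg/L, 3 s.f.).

Mixed DO = (28.5×9.69 + 0.978×3.24)/(28.5+0.978) = 279.3/29.48 = 9.476 mg/L.
Mixed L₀ = (28.5×4.08 + 0.978×147)/(29.48) = 260.0/29.48 = 8.822 mg/L.
Initial deficit D₀ = C_s − DO₀ = 10.2 − 9.476 = 0.7240 mg/L.
D(0.630) = [0.227×8.822/(0.598−0.227)](e^(−0.227×0.630) − e^(−0.598×0.630)) + 0.7240 e^(−0.598×0.630)
= 5.398 × (0.8667 − 0.6861) + 0.7240 × 0.6861 = 1.472 mg/L.
DO = 10.2 − 1.472 = 8.728 mg/L.

DO ≈ 8.73 mg/L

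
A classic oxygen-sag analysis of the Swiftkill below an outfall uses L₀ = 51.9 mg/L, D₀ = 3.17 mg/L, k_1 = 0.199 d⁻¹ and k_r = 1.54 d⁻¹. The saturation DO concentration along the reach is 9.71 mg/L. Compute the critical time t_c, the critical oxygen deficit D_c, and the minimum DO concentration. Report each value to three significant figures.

With k_r/k_1 = 7.739 and 1 − D₀(k_r−k_1)/(k_1 L₀) = 0.5884,
t_c = ln(7.739 × 0.5884) / (1.54 − 0.199) = ln(4.554) / 1.341 = 1.516/1.341 = 1.130 d.
L(t_c) = L₀ e^(−k_1 t_c) = 51.9 × 0.7986 = 41.44 mg/L, and at the critical point k_r D_c = k_1 L, so D_c = (0.199/1.54) × 41.44 = 5.356 mg/L.
Minimum DO = C_s − D_c = 9.71 − 5.356 = 4.354 mg/L.

t_c ≈ 1.13 d; D_c ≈ 5.36 mg/L; min DO ≈ 4.35 mg/L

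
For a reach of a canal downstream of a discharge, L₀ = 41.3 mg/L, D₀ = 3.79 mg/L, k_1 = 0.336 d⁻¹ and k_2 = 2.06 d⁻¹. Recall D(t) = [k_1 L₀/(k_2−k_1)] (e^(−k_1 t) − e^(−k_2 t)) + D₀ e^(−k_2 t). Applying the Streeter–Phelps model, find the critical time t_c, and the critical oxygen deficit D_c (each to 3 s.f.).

t_c ≈ 0.683 d; D_c ≈ 5.36 mg/L

At the critical point dD/dt = 0, so k_1 L₀ e^(−k_1 t) = k_2 D. Substituting D(t) from the Streeter–Phelps equation and solving for t gives
t_c = ln[(k_2/k_1)(1 − D₀(k_2−k_1)/(k_1 L₀))] / (k_2−k_1).
Here k_2−k_1 = 1.724 d⁻¹ and 1 − D₀(k_2−k_1)/(k_1 L₀) = 1 − 3.79×1.724/(0.336×41.3) = 0.5291, so
t_c = ln(6.131 × 0.5291) / 1.724 = 1.177 / 1.724 = 0.6826 d.
D_c = (k_1/k_2) L₀ e^(−k_1 t_c) = (0.336/2.06) × 41.3 × e^(−0.336×0.6826) = 0.1631 × 41.3 × 0.7950 = 5.356 mg/L.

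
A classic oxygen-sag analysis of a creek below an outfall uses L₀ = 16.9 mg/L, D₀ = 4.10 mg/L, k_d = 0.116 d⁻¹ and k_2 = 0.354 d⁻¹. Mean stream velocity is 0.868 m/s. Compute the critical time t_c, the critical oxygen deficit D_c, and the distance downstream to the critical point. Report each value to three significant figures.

t_c ≈ 1.79 d; D_c ≈ 4.50 mg/L; x_c ≈ 135 km

t_c = [1/(k_2−k_d)] ln[(k_2/k_d)(1 − D₀(k_2−k_d)/(k_d L₀))]
= [1/(0.354−0.116)] ln[(0.354/0.116)(1 − 4.10×0.2380/(0.116×16.9))]
= (1/0.2380) ln[3.052 × 0.5022] = 4.202 × ln(1.533) = 4.202 × 0.4270 = 1.794 d.
L(t_c) = L₀ e^(−k_d t_c) = 16.9 × 0.8121 = 13.72 mg/L, and at the critical point k_2 D_c = k_d L, so D_c = (0.116/0.354) × 13.72 = 4.497 mg/L.
x_c = v t_c = 0.868 m/s × 1.794 d × 86400 s/d = 134600 m ≈ 135 km.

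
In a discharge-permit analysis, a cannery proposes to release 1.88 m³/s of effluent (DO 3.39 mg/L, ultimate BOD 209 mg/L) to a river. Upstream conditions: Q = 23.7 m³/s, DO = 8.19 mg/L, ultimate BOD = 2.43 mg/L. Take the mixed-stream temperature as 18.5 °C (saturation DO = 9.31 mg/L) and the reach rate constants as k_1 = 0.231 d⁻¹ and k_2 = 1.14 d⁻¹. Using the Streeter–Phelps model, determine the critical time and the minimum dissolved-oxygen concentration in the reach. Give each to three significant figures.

t_c ≈ 1.32 d; minimum DO ≈ 6.68 mg/L

Mixed DO = (23.7×8.19 + 1.88×3.39)/(23.7+1.88) = 200.5/25.58 = 7.837 mg/L.
Mixed L₀ = (23.7×2.43 + 1.88×209)/(25.58) = 450.5/25.58 = 17.61 mg/L.
Initial deficit D₀ = C_s − DO₀ = 9.31 − 7.837 = 1.473 mg/L.
t_c = (1/0.9090) ln[(1.14/0.231)(1 − 1.473×0.9090/(0.231×17.61))] = 1.100 × ln(3.311) = 1.317 d.
D_c = (0.231/1.14) × 17.61 × e^(−0.231×1.317) = 0.2026 × 17.61 × 0.7377 = 2.633 mg/L.
Minimum DO = 9.31 − 2.633 = 6.677 mg/L.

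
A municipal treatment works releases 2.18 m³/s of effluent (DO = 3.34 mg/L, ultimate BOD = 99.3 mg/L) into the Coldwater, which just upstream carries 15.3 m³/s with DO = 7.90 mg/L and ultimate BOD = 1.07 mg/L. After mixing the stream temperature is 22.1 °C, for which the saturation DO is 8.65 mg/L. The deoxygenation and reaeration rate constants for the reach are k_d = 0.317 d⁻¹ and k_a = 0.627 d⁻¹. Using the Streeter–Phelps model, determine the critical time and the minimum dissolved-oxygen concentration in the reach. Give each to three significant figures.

Mixed DO = (15.3×7.90 + 2.18×3.34)/(15.3+2.18) = 128.2/17.48 = 7.331 mg/L.
Mixed L₀ = (15.3×1.07 + 2.18×99.3)/(17.48) = 232.8/17.48 = 13.32 mg/L.
Initial deficit D₀ = C_s − DO₀ = 8.65 − 7.331 = 1.319 mg/L.
t_c = (1/0.3100) ln[(0.627/0.317)(1 − 1.319×0.3100/(0.317×13.32))] = 3.226 × ln(1.786) = 1.872 d.
D_c = (0.317/0.627) × 13.32 × e^(−0.317×1.872) = 0.5056 × 13.32 × 0.5525 = 3.721 mg/L.
Minimum DO = 8.65 − 3.721 = 4.929 mg/L.

t_c ≈ 1.87 d; minimum DO ≈ 4.93 mg/L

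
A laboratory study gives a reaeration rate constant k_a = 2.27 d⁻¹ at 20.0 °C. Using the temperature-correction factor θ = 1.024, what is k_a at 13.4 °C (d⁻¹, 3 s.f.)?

k_a ≈ 1.94 d⁻¹

k_a(T₂) = k_a(T₁) · θ^(T₂−T₁) = 2.27 × 1.024^(13.4−20.0)
= 2.27 × 1.024^-6.60 = 2.27 × 0.8551 = 1.941 d⁻¹.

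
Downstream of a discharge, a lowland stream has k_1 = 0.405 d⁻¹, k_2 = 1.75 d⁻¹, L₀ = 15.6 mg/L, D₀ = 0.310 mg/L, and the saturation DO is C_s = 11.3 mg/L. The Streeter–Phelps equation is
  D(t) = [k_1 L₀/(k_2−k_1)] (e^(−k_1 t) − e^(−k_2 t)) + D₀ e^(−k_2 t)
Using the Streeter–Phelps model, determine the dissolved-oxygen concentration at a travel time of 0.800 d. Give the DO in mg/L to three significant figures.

DO ≈ 8.98 mg/L

k_1 L₀/(k_2−k_1) = 0.405×15.6/(1.75−0.405) = 6.318/1.345 = 4.697 mg/L.
e^(−k_1 t) = e^(−0.405×0.8000) = 0.7233; e^(−k_2 t) = e^(−1.75×0.8000) = 0.2466.
D = 4.697 × (0.7233 − 0.2466) + 0.310 × 0.2466 = 2.239 + 0.07645 = 2.315 mg/L.
DO = C_s − D = 11.3 − 2.315 = 8.985 mg/L.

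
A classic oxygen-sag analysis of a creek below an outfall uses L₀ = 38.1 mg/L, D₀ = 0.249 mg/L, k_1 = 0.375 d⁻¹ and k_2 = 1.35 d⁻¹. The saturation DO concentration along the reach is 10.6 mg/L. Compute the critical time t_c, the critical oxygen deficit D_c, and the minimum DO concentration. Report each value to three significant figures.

With k_2/k_1 = 3.600 and 1 − D₀(k_2−k_1)/(k_1 L₀) = 0.9830,
t_c = ln(3.600 × 0.9830) / (1.35 − 0.375) = ln(3.539) / 0.9750 = 1.264/0.9750 = 1.296 d.
D_c = (k_1/k_2) L₀ e^(−k_1 t_c) = (0.375/1.35) × 38.1 × e^(−0.375×1.296) = 0.2778 × 38.1 × 0.6150 = 6.509 mg/L.
Minimum DO = C_s − D_c = 10.6 − 6.509 = 4.091 mg/L.

t_c ≈ 1.30 d; D_c ≈ 6.51 mg/L; min DO ≈ 4.09 mg/L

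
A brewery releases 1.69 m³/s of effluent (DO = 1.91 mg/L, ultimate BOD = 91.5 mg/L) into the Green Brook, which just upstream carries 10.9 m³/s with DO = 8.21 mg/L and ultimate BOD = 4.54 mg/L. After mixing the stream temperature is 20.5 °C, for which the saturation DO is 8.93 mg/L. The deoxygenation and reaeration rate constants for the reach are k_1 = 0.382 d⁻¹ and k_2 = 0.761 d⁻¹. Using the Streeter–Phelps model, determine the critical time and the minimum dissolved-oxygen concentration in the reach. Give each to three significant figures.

Mixed DO = (10.9×8.21 + 1.69×1.91)/(10.9+1.69) = 92.72/12.59 = 7.364 mg/L.
Mixed L₀ = (10.9×4.54 + 1.69×91.5)/(12.59) = 204.1/12.59 = 16.21 mg/L.
Initial deficit D₀ = C_s − DO₀ = 8.93 − 7.364 = 1.566 mg/L.
t_c = (1/0.3790) ln[(0.761/0.382)(1 − 1.566×0.3790/(0.382×16.21))] = 2.639 × ln(1.801) = 1.553 d.
D_c = (0.382/0.761) × 16.21 × e^(−0.382×1.553) = 0.5020 × 16.21 × 0.5526 = 4.497 mg/L.
Minimum DO = 8.93 − 4.497 = 4.433 mg/L.

t_c ≈ 1.55 d; minimum DO ≈ 4.43 mg/L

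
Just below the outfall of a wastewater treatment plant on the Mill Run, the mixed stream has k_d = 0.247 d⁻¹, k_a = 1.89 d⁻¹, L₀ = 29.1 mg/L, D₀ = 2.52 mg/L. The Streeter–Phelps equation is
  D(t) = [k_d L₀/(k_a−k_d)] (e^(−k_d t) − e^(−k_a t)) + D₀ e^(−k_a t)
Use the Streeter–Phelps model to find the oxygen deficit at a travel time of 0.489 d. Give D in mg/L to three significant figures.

k_d L₀/(k_a−k_d) = 0.247×29.1/(1.89−0.247) = 7.188/1.643 = 4.375 mg/L.
e^(−k_d t) = e^(−0.247×0.4890) = 0.8862; e^(−k_a t) = e^(−1.89×0.4890) = 0.3968.
D = 4.375 × (0.8862 − 0.3968) + 2.52 × 0.3968 = 2.141 + 1.000 = 3.141 mg/L.

D ≈ 3.14 mg/L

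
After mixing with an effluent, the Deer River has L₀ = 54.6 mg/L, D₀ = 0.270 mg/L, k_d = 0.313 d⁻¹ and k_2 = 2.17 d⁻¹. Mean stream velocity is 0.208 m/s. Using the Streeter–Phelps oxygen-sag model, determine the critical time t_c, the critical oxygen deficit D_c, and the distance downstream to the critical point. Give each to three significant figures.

t_c ≈ 1.03 d; D_c ≈ 5.71 mg/L; x_c ≈ 18.5 km

With k_2/k_d = 6.933 and 1 − D₀(k_2−k_d)/(k_d L₀) = 0.9707,
t_c = ln(6.933 × 0.9707) / (2.17 − 0.313) = ln(6.730) / 1.857 = 1.907/1.857 = 1.027 d.
D_c = (k_d/k_2) L₀ e^(−k_d t_c) = (0.313/2.17) × 54.6 × e^(−0.313×1.027) = 0.1442 × 54.6 × 0.7252 = 5.711 mg/L.
x_c = v t_c = 0.208 m/s × 1.027 d × 86400 s/d = 18450 m ≈ 18.5 km.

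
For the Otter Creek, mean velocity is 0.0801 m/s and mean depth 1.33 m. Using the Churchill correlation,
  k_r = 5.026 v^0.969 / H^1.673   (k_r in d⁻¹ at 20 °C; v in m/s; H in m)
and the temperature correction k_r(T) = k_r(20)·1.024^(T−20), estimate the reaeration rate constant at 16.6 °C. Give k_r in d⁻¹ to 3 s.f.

k_r(20) = 5.026 × 0.0801^0.969 / 1.33^1.673 = 5.026 × 0.08662 / 1.611 = 0.2702 d⁻¹.
k_r(16.6) = 0.2702 × 1.024^(16.6−20) = 0.2702 × 0.9225 = 0.2492 d⁻¹.

k_r ≈ 0.249 d⁻¹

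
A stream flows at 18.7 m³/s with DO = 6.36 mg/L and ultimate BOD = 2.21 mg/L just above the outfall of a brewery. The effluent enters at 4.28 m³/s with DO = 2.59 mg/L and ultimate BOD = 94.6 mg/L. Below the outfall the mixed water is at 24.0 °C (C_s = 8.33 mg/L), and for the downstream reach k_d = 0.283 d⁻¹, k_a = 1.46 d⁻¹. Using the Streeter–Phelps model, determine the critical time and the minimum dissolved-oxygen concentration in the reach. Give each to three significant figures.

t_c ≈ 0.672 d; minimum DO ≈ 5.22 mg/L

Mixed DO = (18.7×6.36 + 4.28×2.59)/(18.7+4.28) = 130.0/22.98 = 5.658 mg/L.
Mixed L₀ = (18.7×2.21 + 4.28×94.6)/(22.98) = 446.2/22.98 = 19.42 mg/L.
Initial deficit D₀ = C_s − DO₀ = 8.33 − 5.658 = 2.672 mg/L.
t_c = (1/1.177) ln[(1.46/0.283)(1 − 2.672×1.177/(0.283×19.42))] = 0.8496 × ln(2.206) = 0.6723 d.
D_c = (0.283/1.46) × 19.42 × e^(−0.283×0.6723) = 0.1938 × 19.42 × 0.8267 = 3.112 mg/L.
Minimum DO = 8.33 − 3.112 = 5.218 mg/L.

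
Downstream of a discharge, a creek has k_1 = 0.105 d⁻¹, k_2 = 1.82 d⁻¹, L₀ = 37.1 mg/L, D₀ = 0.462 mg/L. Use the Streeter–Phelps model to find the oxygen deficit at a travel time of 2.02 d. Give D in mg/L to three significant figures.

D ≈ 1.79 mg/L

k_1 L₀/(k_2−k_1) = 0.105×37.1/(1.82−0.105) = 3.896/1.715 = 2.271 mg/L.
e^(−k_1 t) = e^(−0.105×2.020) = 0.8089; e^(−k_2 t) = e^(−1.82×2.020) = 0.02531.
D = 2.271 × (0.8089 − 0.02531) + 0.462 × 0.02531 = 1.780 + 0.01170 = 1.792 mg/L.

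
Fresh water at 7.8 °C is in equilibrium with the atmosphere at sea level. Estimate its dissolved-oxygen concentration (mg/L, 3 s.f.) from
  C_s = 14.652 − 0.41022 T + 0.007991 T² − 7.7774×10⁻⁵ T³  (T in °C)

C_s = 14.652 − 0.41022×7.8 + 0.007991×7.8² − 7.7774×10⁻⁵×7.8³ = 11.90 mg/L.

C_s ≈ 11.9 mg/L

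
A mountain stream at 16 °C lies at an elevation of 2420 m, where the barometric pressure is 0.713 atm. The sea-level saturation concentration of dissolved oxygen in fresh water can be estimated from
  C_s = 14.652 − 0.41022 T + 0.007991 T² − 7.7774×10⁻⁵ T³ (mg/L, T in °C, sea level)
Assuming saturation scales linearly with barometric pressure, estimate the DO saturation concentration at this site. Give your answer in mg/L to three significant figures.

At sea level: C_s = 14.652 − 0.41022×16 + 0.007991×16² − 7.7774×10⁻⁵×16³ = 9.816 mg/L.
Pressure correction: C_s' = 9.816 × 0.713 = 6.999 mg/L.

C_s ≈ 7.00 mg/L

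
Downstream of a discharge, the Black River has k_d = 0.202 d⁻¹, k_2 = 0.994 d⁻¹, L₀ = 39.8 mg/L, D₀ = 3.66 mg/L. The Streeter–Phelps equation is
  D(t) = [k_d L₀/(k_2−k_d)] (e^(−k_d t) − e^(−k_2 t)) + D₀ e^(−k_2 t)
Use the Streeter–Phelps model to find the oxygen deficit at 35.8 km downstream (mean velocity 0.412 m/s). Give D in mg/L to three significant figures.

D ≈ 5.90 mg/L

Travel time t = x/v = 35.8 km / (0.412 m/s) = 35800 m / 0.412 m/s = 86890 s = 1.006 d.
k_d L₀/(k_2−k_d) = 0.202×39.8/(0.994−0.202) = 8.040/0.7920 = 10.15 mg/L.
e^(−k_d t) = e^(−0.202×1.006) = 0.8162; e^(−k_2 t) = e^(−0.994×1.006) = 0.3680.
D = 10.15 × (0.8162 − 0.3680) + 3.66 × 0.3680 = 4.549 + 1.347 = 5.896 mg/L.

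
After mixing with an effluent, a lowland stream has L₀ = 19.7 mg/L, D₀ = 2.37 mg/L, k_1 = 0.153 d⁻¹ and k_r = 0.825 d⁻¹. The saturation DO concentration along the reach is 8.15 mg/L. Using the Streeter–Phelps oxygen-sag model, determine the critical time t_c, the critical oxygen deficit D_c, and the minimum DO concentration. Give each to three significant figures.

t_c = [1/(k_r−k_1)] ln[(k_r/k_1)(1 − D₀(k_r−k_1)/(k_1 L₀))]
= [1/(0.825−0.153)] ln[(0.825/0.153)(1 − 2.37×0.6720/(0.153×19.7))]
= (1/0.6720) ln[5.392 × 0.4716] = 1.488 × ln(2.543) = 1.488 × 0.9333 = 1.389 d.
L(t_c) = L₀ e^(−k_1 t_c) = 19.7 × 0.8086 = 15.93 mg/L, and at the critical point k_r D_c = k_1 L, so D_c = (0.153/0.825) × 15.93 = 2.954 mg/L.
Minimum DO = C_s − D_c = 8.15 − 2.954 = 5.196 mg/L.

t_c ≈ 1.39 d; D_c ≈ 2.95 mg/L; min DO ≈ 5.20 mg/L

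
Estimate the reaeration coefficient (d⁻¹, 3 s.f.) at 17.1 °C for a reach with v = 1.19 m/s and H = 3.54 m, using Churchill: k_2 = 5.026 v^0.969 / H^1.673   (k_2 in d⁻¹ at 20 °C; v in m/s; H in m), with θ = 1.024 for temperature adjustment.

k_2 ≈ 0.670 d⁻¹

k_2(20) = 5.026 × 1.19^0.969 / 3.54^1.673 = 5.026 × 1.184 / 8.289 = 0.7177 d⁻¹.
k_2(17.1) = 0.7177 × 1.024^(17.1−20) = 0.7177 × 0.9335 = 0.6700 d⁻¹.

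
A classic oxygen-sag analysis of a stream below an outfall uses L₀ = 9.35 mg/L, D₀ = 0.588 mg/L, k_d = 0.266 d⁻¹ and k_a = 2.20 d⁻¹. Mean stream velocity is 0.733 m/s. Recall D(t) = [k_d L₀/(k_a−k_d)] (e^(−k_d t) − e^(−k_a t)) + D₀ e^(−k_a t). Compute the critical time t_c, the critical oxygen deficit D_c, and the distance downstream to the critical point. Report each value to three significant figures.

With k_a/k_d = 8.271 and 1 − D₀(k_a−k_d)/(k_d L₀) = 0.5428,
t_c = ln(8.271 × 0.5428) / (2.20 − 0.266) = ln(4.489) / 1.934 = 1.502/1.934 = 0.7764 d.
D_c = (k_d/k_a) L₀ e^(−k_d t_c) = (0.266/2.20) × 9.35 × e^(−0.266×0.7764) = 0.1209 × 9.35 × 0.8134 = 0.9195 mg/L.
x_c = v t_c = 0.733 m/s × 0.7764 d × 86400 s/d = 49170 m ≈ 49.2 km.

t_c ≈ 0.776 d; D_c ≈ 0.920 mg/L; x_c ≈ 49.2 km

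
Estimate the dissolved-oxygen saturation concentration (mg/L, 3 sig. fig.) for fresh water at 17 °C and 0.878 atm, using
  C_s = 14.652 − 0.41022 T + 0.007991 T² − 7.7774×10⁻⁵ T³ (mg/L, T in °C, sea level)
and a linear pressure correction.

At sea level: C_s = 14.652 − 0.41022×17 + 0.007991×17² − 7.7774×10⁻⁵×17³ = 9.606 mg/L.
Pressure correction: C_s' = 9.606 × 0.878 = 8.434 mg/L.

C_s ≈ 8.43 mg/L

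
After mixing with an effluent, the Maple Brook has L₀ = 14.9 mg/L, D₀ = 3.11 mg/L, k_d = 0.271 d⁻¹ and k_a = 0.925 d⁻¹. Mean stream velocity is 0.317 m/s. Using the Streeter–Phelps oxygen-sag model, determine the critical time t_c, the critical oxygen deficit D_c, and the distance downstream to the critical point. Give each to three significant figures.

With k_a/k_d = 3.413 and 1 − D₀(k_a−k_d)/(k_d L₀) = 0.4963,
t_c = ln(3.413 × 0.4963) / (0.925 − 0.271) = ln(1.694) / 0.6540 = 0.5271/0.6540 = 0.8059 d.
D_c = (k_d/k_a) L₀ e^(−k_d t_c) = (0.271/0.925) × 14.9 × e^(−0.271×0.8059) = 0.2930 × 14.9 × 0.8038 = 3.509 mg/L.
x_c = v t_c = 0.317 m/s × 0.8059 d × 86400 s/d = 22070 m ≈ 22.1 km.

t_c ≈ 0.806 d; D_c ≈ 3.51 mg/L; x_c ≈ 22.1 km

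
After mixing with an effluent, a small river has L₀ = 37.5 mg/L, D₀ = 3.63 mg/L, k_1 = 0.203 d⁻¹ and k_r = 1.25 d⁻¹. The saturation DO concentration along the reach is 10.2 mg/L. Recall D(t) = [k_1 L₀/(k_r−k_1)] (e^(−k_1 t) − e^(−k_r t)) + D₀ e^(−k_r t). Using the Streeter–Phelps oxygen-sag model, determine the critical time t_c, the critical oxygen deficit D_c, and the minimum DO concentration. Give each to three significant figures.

t_c ≈ 1.08 d; D_c ≈ 4.90 mg/L; min DO ≈ 5.30 mg/L

At the critical point dD/dt = 0, so k_1 L₀ e^(−k_1 t) = k_r D. Substituting D(t) from the Streeter–Phelps equation and solving for t gives
t_c = ln[(k_r/k_1)(1 − D₀(k_r−k_1)/(k_1 L₀))] / (k_r−k_1).
Here k_r−k_1 = 1.047 d⁻¹ and 1 − D₀(k_r−k_1)/(k_1 L₀) = 1 − 3.63×1.047/(0.203×37.5) = 0.5007, so
t_c = ln(6.158 × 0.5007) / 1.047 = 1.126 / 1.047 = 1.075 d.
D_c = (k_1/k_r) L₀ e^(−k_1 t_c) = (0.203/1.25) × 37.5 × e^(−0.203×1.075) = 0.1624 × 37.5 × 0.8039 = 4.896 mg/L.
Minimum DO = C_s − D_c = 10.2 − 4.896 = 5.304 mg/L.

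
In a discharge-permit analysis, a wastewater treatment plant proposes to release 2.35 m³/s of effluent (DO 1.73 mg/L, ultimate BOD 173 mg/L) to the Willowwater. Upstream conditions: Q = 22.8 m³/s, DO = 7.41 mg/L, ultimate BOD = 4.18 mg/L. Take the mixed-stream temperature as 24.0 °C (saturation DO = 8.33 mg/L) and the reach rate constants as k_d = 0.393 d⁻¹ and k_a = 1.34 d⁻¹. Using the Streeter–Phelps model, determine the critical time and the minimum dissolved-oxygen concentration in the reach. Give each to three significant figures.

Mixed DO = (22.8×7.41 + 2.35×1.73)/(22.8+2.35) = 173.0/25.15 = 6.879 mg/L.
Mixed L₀ = (22.8×4.18 + 2.35×173)/(25.15) = 501.9/25.15 = 19.95 mg/L.
Initial deficit D₀ = C_s − DO₀ = 8.33 − 6.879 = 1.451 mg/L.
t_c = (1/0.9470) ln[(1.34/0.393)(1 − 1.451×0.9470/(0.393×19.95))] = 1.056 × ln(2.812) = 1.092 d.
D_c = (0.393/1.34) × 19.95 × e^(−0.393×1.092) = 0.2933 × 19.95 × 0.6511 = 3.810 mg/L.
Minimum DO = 8.33 − 3.810 = 4.520 mg/L.

t_c ≈ 1.09 d; minimum DO ≈ 4.52 mg/L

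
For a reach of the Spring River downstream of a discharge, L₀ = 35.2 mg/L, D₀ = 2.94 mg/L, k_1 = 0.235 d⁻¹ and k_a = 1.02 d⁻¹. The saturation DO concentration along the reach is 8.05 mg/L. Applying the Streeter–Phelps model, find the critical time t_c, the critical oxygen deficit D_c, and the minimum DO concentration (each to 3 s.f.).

t_c ≈ 1.45 d; D_c ≈ 5.76 mg/L; min DO ≈ 2.29 mg/L

t_c = [1/(k_a−k_1)] ln[(k_a/k_1)(1 − D₀(k_a−k_1)/(k_1 L₀))]
= [1/(1.02−0.235)] ln[(1.02/0.235)(1 − 2.94×0.7850/(0.235×35.2))]
= (1/0.7850) ln[4.340 × 0.7210] = 1.274 × ln(3.129) = 1.274 × 1.141 = 1.453 d.
L(t_c) = L₀ e^(−k_1 t_c) = 35.2 × 0.7107 = 25.02 mg/L, and at the critical point k_a D_c = k_1 L, so D_c = (0.235/1.02) × 25.02 = 5.763 mg/L.
Minimum DO = C_s − D_c = 8.05 − 5.763 = 2.287 mg/L.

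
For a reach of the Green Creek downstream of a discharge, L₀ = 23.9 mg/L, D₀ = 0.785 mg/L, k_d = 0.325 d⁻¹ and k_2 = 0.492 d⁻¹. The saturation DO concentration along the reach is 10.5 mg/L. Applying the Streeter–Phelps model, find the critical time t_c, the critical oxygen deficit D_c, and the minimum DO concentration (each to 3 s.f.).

With k_2/k_d = 1.514 and 1 − D₀(k_2−k_d)/(k_d L₀) = 0.9831,
t_c = ln(1.514 × 0.9831) / (0.492 − 0.325) = ln(1.488) / 0.1670 = 0.3976/0.1670 = 2.381 d.
D_c = (k_d/k_2) L₀ e^(−k_d t_c) = (0.325/0.492) × 23.9 × e^(−0.325×2.381) = 0.6606 × 23.9 × 0.4612 = 7.282 mg/L.
Minimum DO = C_s − D_c = 10.5 − 7.282 = 3.218 mg/L.

t_c ≈ 2.38 d; D_c ≈ 7.28 mg/L; min DO ≈ 3.22 mg/L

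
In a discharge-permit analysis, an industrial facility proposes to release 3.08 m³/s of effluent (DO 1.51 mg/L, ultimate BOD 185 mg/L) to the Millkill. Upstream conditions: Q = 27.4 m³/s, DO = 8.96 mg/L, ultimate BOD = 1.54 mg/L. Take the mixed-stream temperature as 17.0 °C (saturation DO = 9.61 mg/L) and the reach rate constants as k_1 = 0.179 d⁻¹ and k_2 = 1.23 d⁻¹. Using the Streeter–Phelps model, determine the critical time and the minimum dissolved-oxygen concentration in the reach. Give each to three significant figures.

Mixed DO = (27.4×8.96 + 3.08×1.51)/(27.4+3.08) = 250.2/30.48 = 8.207 mg/L.
Mixed L₀ = (27.4×1.54 + 3.08×185)/(30.48) = 612.0/30.48 = 20.08 mg/L.
Initial deficit D₀ = C_s − DO₀ = 9.61 − 8.207 = 1.403 mg/L.
t_c = (1/1.051) ln[(1.23/0.179)(1 − 1.403×1.051/(0.179×20.08))] = 0.9515 × ln(4.053) = 1.331 d.
D_c = (0.179/1.23) × 20.08 × e^(−0.179×1.331) = 0.1455 × 20.08 × 0.7879 = 2.302 mg/L.
Minimum DO = 9.61 − 2.302 = 7.308 mg/L.

t_c ≈ 1.33 d; minimum DO ≈ 7.31 mg/L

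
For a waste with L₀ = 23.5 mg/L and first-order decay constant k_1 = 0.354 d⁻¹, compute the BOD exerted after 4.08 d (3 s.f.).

y ≈ 18.0 mg/L

y_t = L₀(1 − e^(−k_1 t)) = 23.5 × (1 − e^(−0.354×4.08))
= 23.5 × (1 − 0.2359) = 23.5 × 0.7641 = 17.96 mg/L.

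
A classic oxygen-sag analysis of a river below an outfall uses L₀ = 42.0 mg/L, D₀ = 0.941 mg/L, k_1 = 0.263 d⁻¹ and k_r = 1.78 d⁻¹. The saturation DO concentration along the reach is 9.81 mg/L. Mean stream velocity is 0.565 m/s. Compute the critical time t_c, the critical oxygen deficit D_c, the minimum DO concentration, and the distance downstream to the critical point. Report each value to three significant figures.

t_c ≈ 1.17 d; D_c ≈ 4.56 mg/L; min DO ≈ 5.25 mg/L; x_c ≈ 57.1 km

With k_r/k_1 = 6.768 and 1 − D₀(k_r−k_1)/(k_1 L₀) = 0.8708,
t_c = ln(6.768 × 0.8708) / (1.78 − 0.263) = ln(5.893) / 1.517 = 1.774/1.517 = 1.169 d.
D_c = (k_1/k_r) L₀ e^(−k_1 t_c) = (0.263/1.78) × 42.0 × e^(−0.263×1.169) = 0.1478 × 42.0 × 0.7353 = 4.563 mg/L.
Minimum DO = C_s − D_c = 9.81 − 4.563 = 5.247 mg/L.
x_c = v t_c = 0.565 m/s × 1.169 d × 86400 s/d = 57080 m ≈ 57.1 km.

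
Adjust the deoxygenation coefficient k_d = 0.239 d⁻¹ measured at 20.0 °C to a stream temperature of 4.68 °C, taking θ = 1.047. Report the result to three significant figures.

k_d ≈ 0.118 d⁻¹

k_d(T₂) = k_d(T₁) · θ^(T₂−T₁) = 0.239 × 1.047^(4.68−20.0)
= 0.239 × 1.047^-15.3 = 0.239 × 0.4948 = 0.1183 d⁻¹.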